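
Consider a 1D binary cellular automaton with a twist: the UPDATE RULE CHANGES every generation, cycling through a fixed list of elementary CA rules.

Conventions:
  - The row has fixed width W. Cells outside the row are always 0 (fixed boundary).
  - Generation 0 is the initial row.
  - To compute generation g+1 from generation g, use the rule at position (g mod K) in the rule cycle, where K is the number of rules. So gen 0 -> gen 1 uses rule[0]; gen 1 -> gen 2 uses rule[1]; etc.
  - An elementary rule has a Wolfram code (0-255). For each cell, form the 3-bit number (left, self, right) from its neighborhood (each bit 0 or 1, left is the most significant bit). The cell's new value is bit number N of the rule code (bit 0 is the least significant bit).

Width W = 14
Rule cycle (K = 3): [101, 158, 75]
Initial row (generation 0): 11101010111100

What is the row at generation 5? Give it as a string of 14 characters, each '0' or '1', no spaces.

Answer: 11010010111101

Derivation:
Gen 0: 11101010111100
Gen 1 (rule 101): 00111111000101
Gen 2 (rule 158): 01111110101101
Gen 3 (rule 75): 11000010001100
Gen 4 (rule 101): 01011010100101
Gen 5 (rule 158): 11010010111101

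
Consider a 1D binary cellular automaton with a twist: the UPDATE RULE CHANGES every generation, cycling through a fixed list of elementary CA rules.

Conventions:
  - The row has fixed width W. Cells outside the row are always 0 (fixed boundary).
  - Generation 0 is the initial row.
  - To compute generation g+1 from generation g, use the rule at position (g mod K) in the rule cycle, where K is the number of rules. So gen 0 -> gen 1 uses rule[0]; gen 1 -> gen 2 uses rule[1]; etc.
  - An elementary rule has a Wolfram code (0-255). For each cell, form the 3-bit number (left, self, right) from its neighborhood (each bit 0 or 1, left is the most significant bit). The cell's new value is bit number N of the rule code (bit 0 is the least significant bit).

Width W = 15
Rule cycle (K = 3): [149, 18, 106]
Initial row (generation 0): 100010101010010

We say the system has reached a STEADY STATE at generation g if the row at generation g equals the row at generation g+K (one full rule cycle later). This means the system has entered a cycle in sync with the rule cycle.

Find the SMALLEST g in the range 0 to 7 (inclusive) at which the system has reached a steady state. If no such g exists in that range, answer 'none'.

Gen 0: 100010101010010
Gen 1 (rule 149): 111010101011011
Gen 2 (rule 18): 000000000000000
Gen 3 (rule 106): 000000000000000
Gen 4 (rule 149): 111111111111111
Gen 5 (rule 18): 000000000000000
Gen 6 (rule 106): 000000000000000
Gen 7 (rule 149): 111111111111111
Gen 8 (rule 18): 000000000000000
Gen 9 (rule 106): 000000000000000
Gen 10 (rule 149): 111111111111111

Answer: 2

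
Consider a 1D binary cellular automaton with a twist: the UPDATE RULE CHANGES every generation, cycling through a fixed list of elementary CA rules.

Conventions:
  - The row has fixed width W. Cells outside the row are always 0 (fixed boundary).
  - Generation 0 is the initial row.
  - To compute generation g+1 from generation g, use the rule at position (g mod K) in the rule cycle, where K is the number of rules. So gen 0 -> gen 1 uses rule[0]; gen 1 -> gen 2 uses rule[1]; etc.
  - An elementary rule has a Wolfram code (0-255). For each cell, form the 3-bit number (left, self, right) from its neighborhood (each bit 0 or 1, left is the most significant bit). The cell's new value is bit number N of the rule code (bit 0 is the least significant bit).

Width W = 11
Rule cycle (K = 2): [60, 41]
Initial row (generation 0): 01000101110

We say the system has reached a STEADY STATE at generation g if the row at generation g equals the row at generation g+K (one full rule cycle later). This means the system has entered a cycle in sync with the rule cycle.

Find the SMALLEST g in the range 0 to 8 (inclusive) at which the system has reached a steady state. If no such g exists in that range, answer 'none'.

Gen 0: 01000101110
Gen 1 (rule 60): 01100111001
Gen 2 (rule 41): 01000100000
Gen 3 (rule 60): 01100110000
Gen 4 (rule 41): 01000100111
Gen 5 (rule 60): 01100110100
Gen 6 (rule 41): 01000101001
Gen 7 (rule 60): 01100111101
Gen 8 (rule 41): 01000100010
Gen 9 (rule 60): 01100110011
Gen 10 (rule 41): 01000100010

Answer: 8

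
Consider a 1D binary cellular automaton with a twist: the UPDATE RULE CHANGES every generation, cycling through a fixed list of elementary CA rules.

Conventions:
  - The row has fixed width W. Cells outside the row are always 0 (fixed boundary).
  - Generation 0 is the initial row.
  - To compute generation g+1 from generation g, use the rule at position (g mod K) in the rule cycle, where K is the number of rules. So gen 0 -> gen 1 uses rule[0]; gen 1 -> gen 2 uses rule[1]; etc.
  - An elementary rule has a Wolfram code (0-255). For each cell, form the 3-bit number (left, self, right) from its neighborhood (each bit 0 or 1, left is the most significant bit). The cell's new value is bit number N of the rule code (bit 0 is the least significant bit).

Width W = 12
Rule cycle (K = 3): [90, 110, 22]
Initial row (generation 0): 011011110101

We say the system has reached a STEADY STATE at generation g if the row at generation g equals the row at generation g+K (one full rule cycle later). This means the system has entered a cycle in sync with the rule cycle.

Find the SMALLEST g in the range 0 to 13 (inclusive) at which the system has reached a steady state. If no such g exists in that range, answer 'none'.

Answer: 9

Derivation:
Gen 0: 011011110101
Gen 1 (rule 90): 111010010000
Gen 2 (rule 110): 101110110000
Gen 3 (rule 22): 100000001000
Gen 4 (rule 90): 010000010100
Gen 5 (rule 110): 110000111100
Gen 6 (rule 22): 001001000010
Gen 7 (rule 90): 010110100101
Gen 8 (rule 110): 111111101111
Gen 9 (rule 22): 000000000000
Gen 10 (rule 90): 000000000000
Gen 11 (rule 110): 000000000000
Gen 12 (rule 22): 000000000000
Gen 13 (rule 90): 000000000000
Gen 14 (rule 110): 000000000000
Gen 15 (rule 22): 000000000000
Gen 16 (rule 90): 000000000000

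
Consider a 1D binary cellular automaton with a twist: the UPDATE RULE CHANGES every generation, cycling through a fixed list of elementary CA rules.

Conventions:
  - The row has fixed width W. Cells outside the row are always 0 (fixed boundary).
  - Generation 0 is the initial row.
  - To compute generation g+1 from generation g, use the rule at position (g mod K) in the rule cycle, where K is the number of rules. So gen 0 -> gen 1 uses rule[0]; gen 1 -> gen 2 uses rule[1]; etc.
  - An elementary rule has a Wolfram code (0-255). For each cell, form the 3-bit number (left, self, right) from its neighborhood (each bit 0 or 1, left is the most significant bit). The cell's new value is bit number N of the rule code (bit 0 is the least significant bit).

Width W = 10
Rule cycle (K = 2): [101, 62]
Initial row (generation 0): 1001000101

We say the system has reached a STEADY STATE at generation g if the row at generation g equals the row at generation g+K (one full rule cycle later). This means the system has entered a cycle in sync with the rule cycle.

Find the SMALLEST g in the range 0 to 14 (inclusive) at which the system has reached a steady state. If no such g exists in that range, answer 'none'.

Gen 0: 1001000101
Gen 1 (rule 101): 1001010111
Gen 2 (rule 62): 1111111100
Gen 3 (rule 101): 0000000101
Gen 4 (rule 62): 0000001111
Gen 5 (rule 101): 1111100001
Gen 6 (rule 62): 1000010011
Gen 7 (rule 101): 1011010001
Gen 8 (rule 62): 1110111011
Gen 9 (rule 101): 0011001101
Gen 10 (rule 62): 0110111011
Gen 11 (rule 101): 0011001101
Gen 12 (rule 62): 0110111011
Gen 13 (rule 101): 0011001101
Gen 14 (rule 62): 0110111011
Gen 15 (rule 101): 0011001101
Gen 16 (rule 62): 0110111011

Answer: 9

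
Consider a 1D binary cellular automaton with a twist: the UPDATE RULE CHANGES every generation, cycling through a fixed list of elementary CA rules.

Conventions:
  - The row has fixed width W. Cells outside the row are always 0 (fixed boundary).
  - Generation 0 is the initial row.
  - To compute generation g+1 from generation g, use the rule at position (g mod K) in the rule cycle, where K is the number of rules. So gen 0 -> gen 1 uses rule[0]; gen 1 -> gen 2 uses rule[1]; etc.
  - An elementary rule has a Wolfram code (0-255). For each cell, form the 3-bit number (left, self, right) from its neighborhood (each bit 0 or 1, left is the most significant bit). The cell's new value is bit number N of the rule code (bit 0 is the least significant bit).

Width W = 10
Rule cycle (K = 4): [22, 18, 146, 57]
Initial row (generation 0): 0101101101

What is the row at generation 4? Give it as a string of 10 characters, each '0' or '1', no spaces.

Gen 0: 0101101101
Gen 1 (rule 22): 1100000001
Gen 2 (rule 18): 0010000010
Gen 3 (rule 146): 0101000101
Gen 4 (rule 57): 0010110010

Answer: 0010110010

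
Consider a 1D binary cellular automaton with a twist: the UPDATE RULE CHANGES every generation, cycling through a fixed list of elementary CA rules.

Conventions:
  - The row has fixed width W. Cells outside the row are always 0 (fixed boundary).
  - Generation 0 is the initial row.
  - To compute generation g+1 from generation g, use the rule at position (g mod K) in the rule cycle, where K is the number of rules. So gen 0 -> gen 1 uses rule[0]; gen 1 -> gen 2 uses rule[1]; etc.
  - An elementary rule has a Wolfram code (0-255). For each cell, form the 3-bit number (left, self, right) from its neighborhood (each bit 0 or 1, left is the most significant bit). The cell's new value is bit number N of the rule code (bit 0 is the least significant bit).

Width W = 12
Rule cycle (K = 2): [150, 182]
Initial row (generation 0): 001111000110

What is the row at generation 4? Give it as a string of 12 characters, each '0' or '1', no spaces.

Answer: 111001011101

Derivation:
Gen 0: 001111000110
Gen 1 (rule 150): 010110101001
Gen 2 (rule 182): 111001111111
Gen 3 (rule 150): 010110111110
Gen 4 (rule 182): 111001011101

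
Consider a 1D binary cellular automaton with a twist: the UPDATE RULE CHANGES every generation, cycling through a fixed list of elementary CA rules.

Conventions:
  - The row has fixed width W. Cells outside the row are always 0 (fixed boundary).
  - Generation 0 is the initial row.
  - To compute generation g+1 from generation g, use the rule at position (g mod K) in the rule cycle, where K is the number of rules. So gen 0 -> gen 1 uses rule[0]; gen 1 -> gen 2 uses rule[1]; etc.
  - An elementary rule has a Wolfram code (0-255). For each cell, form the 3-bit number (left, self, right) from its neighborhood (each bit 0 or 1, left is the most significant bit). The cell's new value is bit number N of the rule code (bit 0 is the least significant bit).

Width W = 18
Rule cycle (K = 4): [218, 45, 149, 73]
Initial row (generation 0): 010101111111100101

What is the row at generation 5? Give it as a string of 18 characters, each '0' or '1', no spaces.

Gen 0: 010101111111100101
Gen 1 (rule 218): 100001111111111000
Gen 2 (rule 45): 101101000000000011
Gen 3 (rule 149): 100001111111111000
Gen 4 (rule 73): 001101000000001011
Gen 5 (rule 218): 011100100000010011

Answer: 011100100000010011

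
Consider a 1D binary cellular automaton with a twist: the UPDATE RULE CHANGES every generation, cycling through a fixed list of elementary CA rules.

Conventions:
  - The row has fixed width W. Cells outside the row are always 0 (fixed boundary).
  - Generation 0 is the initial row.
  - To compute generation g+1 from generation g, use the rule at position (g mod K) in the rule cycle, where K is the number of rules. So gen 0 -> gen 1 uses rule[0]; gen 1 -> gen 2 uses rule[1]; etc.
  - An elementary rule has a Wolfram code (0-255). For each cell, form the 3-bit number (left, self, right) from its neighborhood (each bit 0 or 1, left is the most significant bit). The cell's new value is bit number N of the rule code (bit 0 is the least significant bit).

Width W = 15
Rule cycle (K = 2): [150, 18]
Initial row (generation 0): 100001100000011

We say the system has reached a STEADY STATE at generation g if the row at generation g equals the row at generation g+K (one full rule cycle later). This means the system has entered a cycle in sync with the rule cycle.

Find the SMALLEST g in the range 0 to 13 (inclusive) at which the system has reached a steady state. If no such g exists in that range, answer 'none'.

Answer: 12

Derivation:
Gen 0: 100001100000011
Gen 1 (rule 150): 110010010000100
Gen 2 (rule 18): 001101101001010
Gen 3 (rule 150): 010000001111011
Gen 4 (rule 18): 101000010000000
Gen 5 (rule 150): 101100111000000
Gen 6 (rule 18): 000011000100000
Gen 7 (rule 150): 000100101110000
Gen 8 (rule 18): 001011000001000
Gen 9 (rule 150): 011000100011100
Gen 10 (rule 18): 100101010100010
Gen 11 (rule 150): 111101010110111
Gen 12 (rule 18): 000000000000000
Gen 13 (rule 150): 000000000000000
Gen 14 (rule 18): 000000000000000
Gen 15 (rule 150): 000000000000000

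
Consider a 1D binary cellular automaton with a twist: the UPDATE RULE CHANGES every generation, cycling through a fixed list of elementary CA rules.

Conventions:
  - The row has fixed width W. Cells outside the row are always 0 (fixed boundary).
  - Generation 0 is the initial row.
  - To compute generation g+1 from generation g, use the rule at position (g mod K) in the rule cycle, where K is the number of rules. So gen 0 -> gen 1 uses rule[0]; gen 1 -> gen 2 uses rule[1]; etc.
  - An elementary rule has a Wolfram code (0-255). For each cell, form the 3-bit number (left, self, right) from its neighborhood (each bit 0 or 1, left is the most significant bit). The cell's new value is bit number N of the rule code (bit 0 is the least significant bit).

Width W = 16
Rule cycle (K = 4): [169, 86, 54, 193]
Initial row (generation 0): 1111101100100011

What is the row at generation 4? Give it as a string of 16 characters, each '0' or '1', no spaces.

Gen 0: 1111101100100011
Gen 1 (rule 169): 1111011000001010
Gen 2 (rule 86): 0001001100011011
Gen 3 (rule 54): 0011110010100100
Gen 4 (rule 193): 1001110000000001

Answer: 1001110000000001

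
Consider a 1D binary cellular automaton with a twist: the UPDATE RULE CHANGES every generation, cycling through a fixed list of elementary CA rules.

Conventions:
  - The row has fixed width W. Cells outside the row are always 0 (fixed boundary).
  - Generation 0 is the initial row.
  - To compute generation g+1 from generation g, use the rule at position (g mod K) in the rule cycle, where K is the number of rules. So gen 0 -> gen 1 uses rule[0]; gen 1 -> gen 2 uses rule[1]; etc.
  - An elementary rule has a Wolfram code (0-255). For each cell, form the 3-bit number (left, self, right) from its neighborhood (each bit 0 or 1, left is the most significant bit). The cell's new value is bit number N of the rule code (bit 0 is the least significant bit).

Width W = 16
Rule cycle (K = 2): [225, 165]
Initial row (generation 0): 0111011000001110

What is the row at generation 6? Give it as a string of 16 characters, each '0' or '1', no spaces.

Gen 0: 0111011000001110
Gen 1 (rule 225): 0011101011100110
Gen 2 (rule 165): 1001011101000000
Gen 3 (rule 225): 0000101110011111
Gen 4 (rule 165): 1110110100001110
Gen 5 (rule 225): 0111011001100110
Gen 6 (rule 165): 0010100000000000

Answer: 0010100000000000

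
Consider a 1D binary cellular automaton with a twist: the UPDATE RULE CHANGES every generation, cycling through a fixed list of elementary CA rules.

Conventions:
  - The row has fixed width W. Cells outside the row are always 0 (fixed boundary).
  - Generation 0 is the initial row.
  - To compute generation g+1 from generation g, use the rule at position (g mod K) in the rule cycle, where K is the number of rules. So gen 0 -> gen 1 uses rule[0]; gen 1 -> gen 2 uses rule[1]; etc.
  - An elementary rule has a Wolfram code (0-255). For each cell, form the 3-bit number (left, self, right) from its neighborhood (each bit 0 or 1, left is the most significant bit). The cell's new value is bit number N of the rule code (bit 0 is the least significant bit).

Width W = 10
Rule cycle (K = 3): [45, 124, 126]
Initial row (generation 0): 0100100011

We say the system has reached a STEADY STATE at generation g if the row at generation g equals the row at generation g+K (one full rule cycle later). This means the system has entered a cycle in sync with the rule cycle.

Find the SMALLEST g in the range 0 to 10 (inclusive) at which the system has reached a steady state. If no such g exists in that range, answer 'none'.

Answer: none

Derivation:
Gen 0: 0100100011
Gen 1 (rule 45): 0100101010
Gen 2 (rule 124): 0110111111
Gen 3 (rule 126): 1111100001
Gen 4 (rule 45): 1000001101
Gen 5 (rule 124): 1100001111
Gen 6 (rule 126): 1110011001
Gen 7 (rule 45): 1000010001
Gen 8 (rule 124): 1100011001
Gen 9 (rule 126): 1110111111
Gen 10 (rule 45): 1001100000
Gen 11 (rule 124): 1101110000
Gen 12 (rule 126): 1111011000
Gen 13 (rule 45): 1000110011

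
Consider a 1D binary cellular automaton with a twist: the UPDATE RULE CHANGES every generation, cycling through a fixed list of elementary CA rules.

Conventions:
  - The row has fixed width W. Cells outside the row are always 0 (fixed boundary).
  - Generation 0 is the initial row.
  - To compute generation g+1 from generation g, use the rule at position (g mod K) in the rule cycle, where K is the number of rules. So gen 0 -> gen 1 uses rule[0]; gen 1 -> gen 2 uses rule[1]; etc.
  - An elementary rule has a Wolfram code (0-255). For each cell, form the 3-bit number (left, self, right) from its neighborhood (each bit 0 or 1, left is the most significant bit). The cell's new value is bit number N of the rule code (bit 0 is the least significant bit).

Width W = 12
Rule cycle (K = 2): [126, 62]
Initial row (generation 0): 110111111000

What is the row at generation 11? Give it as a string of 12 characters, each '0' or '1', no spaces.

Answer: 111111001110

Derivation:
Gen 0: 110111111000
Gen 1 (rule 126): 111100001100
Gen 2 (rule 62): 100010011010
Gen 3 (rule 126): 110111111111
Gen 4 (rule 62): 101100000000
Gen 5 (rule 126): 111110000000
Gen 6 (rule 62): 100001000000
Gen 7 (rule 126): 110011100000
Gen 8 (rule 62): 101110010000
Gen 9 (rule 126): 111011111000
Gen 10 (rule 62): 100110000100
Gen 11 (rule 126): 111111001110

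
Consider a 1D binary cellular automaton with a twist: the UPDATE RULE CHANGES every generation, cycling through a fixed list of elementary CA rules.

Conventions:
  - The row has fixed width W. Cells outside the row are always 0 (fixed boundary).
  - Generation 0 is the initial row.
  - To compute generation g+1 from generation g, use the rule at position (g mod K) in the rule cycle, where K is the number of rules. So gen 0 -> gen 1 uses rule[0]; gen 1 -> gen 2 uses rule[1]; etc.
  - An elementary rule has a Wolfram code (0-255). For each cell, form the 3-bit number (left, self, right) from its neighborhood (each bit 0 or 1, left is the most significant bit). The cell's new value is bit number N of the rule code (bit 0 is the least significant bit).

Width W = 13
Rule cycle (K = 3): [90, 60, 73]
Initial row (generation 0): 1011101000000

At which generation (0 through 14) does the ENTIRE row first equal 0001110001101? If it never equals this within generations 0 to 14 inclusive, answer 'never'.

Gen 0: 1011101000000
Gen 1 (rule 90): 0010100100000
Gen 2 (rule 60): 0011110110000
Gen 3 (rule 73): 1010010110111
Gen 4 (rule 90): 0001100110101
Gen 5 (rule 60): 0001010101111
Gen 6 (rule 73): 1100000001001
Gen 7 (rule 90): 1110000010110
Gen 8 (rule 60): 1001000011101
Gen 9 (rule 73): 0000011010100
Gen 10 (rule 90): 0000111000010
Gen 11 (rule 60): 0000100100011
Gen 12 (rule 73): 1110000001011
Gen 13 (rule 90): 1011000010011
Gen 14 (rule 60): 1110100011010

Answer: never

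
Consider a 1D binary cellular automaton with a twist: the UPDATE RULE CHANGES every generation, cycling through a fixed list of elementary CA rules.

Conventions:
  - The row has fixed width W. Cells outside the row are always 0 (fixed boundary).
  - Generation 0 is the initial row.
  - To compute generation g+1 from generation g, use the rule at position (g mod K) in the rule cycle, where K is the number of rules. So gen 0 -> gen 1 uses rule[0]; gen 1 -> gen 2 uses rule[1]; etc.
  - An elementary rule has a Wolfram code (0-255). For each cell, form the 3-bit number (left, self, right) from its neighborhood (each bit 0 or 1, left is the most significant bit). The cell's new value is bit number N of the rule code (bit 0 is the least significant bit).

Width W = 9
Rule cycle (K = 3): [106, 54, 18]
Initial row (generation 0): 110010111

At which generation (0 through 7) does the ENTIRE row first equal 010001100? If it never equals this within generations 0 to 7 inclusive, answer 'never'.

Answer: 3

Derivation:
Gen 0: 110010111
Gen 1 (rule 106): 110101101
Gen 2 (rule 54): 001110011
Gen 3 (rule 18): 010001100
Gen 4 (rule 106): 100011100
Gen 5 (rule 54): 110100010
Gen 6 (rule 18): 000010101
Gen 7 (rule 106): 000101010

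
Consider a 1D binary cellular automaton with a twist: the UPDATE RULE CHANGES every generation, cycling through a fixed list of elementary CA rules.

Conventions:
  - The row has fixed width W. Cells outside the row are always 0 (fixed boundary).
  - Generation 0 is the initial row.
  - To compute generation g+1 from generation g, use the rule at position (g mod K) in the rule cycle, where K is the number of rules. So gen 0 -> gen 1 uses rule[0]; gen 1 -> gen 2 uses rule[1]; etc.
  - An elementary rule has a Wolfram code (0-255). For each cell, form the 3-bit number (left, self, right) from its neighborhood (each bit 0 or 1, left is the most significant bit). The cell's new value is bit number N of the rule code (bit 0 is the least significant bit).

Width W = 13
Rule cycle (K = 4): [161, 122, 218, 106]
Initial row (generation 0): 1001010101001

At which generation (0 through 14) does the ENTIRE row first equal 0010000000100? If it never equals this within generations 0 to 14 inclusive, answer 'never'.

Gen 0: 1001010101001
Gen 1 (rule 161): 0000101010000
Gen 2 (rule 122): 0001010101000
Gen 3 (rule 218): 0010000000100
Gen 4 (rule 106): 0100000001000
Gen 5 (rule 161): 0001111100011
Gen 6 (rule 122): 0011000110111
Gen 7 (rule 218): 0111101110111
Gen 8 (rule 106): 1100111011101
Gen 9 (rule 161): 0000010101010
Gen 10 (rule 122): 0000101010101
Gen 11 (rule 218): 0001000000000
Gen 12 (rule 106): 0010000000000
Gen 13 (rule 161): 1000111111111
Gen 14 (rule 122): 0101100000001

Answer: 3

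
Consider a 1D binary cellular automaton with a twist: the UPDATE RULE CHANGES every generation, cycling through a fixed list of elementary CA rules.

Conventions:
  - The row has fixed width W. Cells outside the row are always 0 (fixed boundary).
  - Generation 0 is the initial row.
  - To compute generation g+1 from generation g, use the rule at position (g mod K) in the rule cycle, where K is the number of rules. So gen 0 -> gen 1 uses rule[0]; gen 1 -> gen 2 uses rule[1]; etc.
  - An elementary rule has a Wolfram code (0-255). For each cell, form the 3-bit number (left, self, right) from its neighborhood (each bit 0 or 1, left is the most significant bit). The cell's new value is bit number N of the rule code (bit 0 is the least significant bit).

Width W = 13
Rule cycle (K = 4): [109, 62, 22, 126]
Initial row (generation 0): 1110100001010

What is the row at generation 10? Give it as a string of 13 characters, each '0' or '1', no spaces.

Answer: 1000000011111

Derivation:
Gen 0: 1110100001010
Gen 1 (rule 109): 1011101101110
Gen 2 (rule 62): 1110011011001
Gen 3 (rule 22): 0001100000111
Gen 4 (rule 126): 0011110001101
Gen 5 (rule 109): 1010010101111
Gen 6 (rule 62): 1111111111000
Gen 7 (rule 22): 0000000000100
Gen 8 (rule 126): 0000000001110
Gen 9 (rule 109): 1111111101010
Gen 10 (rule 62): 1000000011111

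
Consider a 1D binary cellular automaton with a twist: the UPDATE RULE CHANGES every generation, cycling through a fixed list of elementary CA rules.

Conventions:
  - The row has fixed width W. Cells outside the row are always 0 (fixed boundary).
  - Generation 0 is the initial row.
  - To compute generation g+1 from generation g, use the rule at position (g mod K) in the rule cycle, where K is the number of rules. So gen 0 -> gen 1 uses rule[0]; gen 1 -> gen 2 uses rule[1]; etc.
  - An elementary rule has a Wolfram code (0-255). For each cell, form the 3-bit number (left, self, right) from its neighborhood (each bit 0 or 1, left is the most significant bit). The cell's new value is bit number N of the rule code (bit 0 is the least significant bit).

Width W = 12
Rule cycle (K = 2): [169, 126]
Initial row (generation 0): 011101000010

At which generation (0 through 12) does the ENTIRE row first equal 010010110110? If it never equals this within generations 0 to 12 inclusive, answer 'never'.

Gen 0: 011101000010
Gen 1 (rule 169): 011010011000
Gen 2 (rule 126): 111111111100
Gen 3 (rule 169): 111111111001
Gen 4 (rule 126): 100000001111
Gen 5 (rule 169): 001111101110
Gen 6 (rule 126): 011000111011
Gen 7 (rule 169): 010010110110
Gen 8 (rule 126): 111111111111
Gen 9 (rule 169): 111111111110
Gen 10 (rule 126): 100000000011
Gen 11 (rule 169): 001111111010
Gen 12 (rule 126): 011000001111

Answer: 7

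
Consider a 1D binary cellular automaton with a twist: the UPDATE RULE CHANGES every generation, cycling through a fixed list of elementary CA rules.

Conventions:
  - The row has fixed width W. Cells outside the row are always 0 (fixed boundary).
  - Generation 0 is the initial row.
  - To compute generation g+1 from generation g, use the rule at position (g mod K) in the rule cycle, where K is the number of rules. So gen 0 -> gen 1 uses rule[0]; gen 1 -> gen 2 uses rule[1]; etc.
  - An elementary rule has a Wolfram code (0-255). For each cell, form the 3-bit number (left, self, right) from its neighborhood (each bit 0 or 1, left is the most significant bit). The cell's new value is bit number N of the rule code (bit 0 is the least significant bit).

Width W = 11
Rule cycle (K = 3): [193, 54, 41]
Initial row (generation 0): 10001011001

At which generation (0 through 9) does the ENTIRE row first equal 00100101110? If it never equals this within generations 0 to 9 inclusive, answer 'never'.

Gen 0: 10001011001
Gen 1 (rule 193): 00100001000
Gen 2 (rule 54): 01110011100
Gen 3 (rule 41): 01000010001
Gen 4 (rule 193): 00011000100
Gen 5 (rule 54): 00100101110
Gen 6 (rule 41): 10000011000
Gen 7 (rule 193): 00111001011
Gen 8 (rule 54): 01000111100
Gen 9 (rule 41): 00010100001

Answer: 5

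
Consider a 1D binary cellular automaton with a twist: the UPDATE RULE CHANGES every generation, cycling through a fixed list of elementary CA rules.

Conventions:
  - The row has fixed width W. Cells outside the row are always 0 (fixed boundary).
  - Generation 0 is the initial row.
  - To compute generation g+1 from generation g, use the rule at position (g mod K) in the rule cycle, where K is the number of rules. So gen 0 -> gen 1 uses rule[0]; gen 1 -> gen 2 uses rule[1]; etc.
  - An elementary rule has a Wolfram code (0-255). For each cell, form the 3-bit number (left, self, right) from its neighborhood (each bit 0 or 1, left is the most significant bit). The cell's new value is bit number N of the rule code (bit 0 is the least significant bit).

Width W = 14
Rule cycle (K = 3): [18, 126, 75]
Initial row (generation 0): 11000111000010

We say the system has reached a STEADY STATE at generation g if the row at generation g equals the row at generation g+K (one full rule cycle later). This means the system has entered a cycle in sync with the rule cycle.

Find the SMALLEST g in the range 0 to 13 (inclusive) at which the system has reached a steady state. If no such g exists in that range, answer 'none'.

Gen 0: 11000111000010
Gen 1 (rule 18): 00101000100101
Gen 2 (rule 126): 01111101111111
Gen 3 (rule 75): 11000101000001
Gen 4 (rule 18): 00101000100010
Gen 5 (rule 126): 01111101110111
Gen 6 (rule 75): 11000101010101
Gen 7 (rule 18): 00101000000000
Gen 8 (rule 126): 01111100000000
Gen 9 (rule 75): 11000101111111
Gen 10 (rule 18): 00101000000000
Gen 11 (rule 126): 01111100000000
Gen 12 (rule 75): 11000101111111
Gen 13 (rule 18): 00101000000000
Gen 14 (rule 126): 01111100000000
Gen 15 (rule 75): 11000101111111
Gen 16 (rule 18): 00101000000000

Answer: 7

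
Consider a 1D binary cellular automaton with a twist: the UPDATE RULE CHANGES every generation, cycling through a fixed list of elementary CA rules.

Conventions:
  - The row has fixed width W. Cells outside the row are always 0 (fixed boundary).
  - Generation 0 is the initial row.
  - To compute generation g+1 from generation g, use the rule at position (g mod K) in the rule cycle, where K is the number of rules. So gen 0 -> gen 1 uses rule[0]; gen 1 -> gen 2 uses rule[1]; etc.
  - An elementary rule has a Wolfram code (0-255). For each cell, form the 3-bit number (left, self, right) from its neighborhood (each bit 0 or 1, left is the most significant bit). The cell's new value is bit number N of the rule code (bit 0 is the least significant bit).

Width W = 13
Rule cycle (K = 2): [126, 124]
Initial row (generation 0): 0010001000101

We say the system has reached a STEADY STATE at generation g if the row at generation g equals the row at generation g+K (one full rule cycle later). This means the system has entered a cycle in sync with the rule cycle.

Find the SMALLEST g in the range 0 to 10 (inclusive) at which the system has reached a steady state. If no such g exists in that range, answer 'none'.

Answer: 3

Derivation:
Gen 0: 0010001000101
Gen 1 (rule 126): 0111011101111
Gen 2 (rule 124): 0101110111001
Gen 3 (rule 126): 1111011101111
Gen 4 (rule 124): 1001110111001
Gen 5 (rule 126): 1111011101111
Gen 6 (rule 124): 1001110111001
Gen 7 (rule 126): 1111011101111
Gen 8 (rule 124): 1001110111001
Gen 9 (rule 126): 1111011101111
Gen 10 (rule 124): 1001110111001
Gen 11 (rule 126): 1111011101111
Gen 12 (rule 124): 1001110111001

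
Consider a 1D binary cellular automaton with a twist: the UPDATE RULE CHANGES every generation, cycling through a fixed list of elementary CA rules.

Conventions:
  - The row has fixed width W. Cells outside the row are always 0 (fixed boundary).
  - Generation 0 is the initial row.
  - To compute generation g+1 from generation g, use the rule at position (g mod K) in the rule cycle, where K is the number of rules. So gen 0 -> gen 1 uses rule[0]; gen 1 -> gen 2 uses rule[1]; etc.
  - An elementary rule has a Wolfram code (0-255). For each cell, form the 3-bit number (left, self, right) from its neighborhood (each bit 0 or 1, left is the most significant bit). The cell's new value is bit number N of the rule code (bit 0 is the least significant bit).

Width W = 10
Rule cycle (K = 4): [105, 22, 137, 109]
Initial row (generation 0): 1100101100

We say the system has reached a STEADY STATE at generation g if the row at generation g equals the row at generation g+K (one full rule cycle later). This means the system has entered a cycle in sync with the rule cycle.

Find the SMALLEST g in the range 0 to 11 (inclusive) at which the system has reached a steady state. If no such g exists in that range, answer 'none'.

Gen 0: 1100101100
Gen 1 (rule 105): 1100011101
Gen 2 (rule 22): 0010100001
Gen 3 (rule 137): 1000001100
Gen 4 (rule 109): 1011101101
Gen 5 (rule 105): 0110111110
Gen 6 (rule 22): 1000000001
Gen 7 (rule 137): 0011111100
Gen 8 (rule 109): 1010000101
Gen 9 (rule 105): 0100110010
Gen 10 (rule 22): 1111001111
Gen 11 (rule 137): 1110001110
Gen 12 (rule 109): 1010101010
Gen 13 (rule 105): 0101010100
Gen 14 (rule 22): 1101010110
Gen 15 (rule 137): 1000000100

Answer: none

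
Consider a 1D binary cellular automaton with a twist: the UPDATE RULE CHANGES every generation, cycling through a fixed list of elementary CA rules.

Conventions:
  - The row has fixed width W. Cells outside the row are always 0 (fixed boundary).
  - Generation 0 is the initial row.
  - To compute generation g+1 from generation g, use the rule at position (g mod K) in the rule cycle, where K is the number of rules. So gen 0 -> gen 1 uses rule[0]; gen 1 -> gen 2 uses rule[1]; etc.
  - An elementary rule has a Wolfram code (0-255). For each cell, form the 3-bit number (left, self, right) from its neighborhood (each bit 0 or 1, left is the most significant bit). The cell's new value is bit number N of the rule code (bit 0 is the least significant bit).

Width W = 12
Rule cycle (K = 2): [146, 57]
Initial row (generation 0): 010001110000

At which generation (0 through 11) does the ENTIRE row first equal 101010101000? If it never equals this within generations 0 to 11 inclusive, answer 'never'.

Gen 0: 010001110000
Gen 1 (rule 146): 101010101000
Gen 2 (rule 57): 010101010111
Gen 3 (rule 146): 100000000010
Gen 4 (rule 57): 011111111001
Gen 5 (rule 146): 101111110110
Gen 6 (rule 57): 011000001101
Gen 7 (rule 146): 100100010000
Gen 8 (rule 57): 010011001111
Gen 9 (rule 146): 101100110110
Gen 10 (rule 57): 011010101101
Gen 11 (rule 146): 100000000000

Answer: 1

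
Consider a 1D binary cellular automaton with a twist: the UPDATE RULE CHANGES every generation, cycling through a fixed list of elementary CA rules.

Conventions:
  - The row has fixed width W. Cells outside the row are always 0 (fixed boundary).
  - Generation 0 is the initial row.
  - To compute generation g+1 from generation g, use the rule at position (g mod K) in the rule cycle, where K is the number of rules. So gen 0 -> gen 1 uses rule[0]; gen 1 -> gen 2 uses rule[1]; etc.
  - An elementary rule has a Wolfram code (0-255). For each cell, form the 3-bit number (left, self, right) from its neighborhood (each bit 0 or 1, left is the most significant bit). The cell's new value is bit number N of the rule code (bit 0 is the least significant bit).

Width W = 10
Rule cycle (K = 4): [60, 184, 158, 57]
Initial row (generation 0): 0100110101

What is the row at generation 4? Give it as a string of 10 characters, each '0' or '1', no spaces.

Answer: 1010110010

Derivation:
Gen 0: 0100110101
Gen 1 (rule 60): 0110101111
Gen 2 (rule 184): 0101011110
Gen 3 (rule 158): 1101011101
Gen 4 (rule 57): 1010110010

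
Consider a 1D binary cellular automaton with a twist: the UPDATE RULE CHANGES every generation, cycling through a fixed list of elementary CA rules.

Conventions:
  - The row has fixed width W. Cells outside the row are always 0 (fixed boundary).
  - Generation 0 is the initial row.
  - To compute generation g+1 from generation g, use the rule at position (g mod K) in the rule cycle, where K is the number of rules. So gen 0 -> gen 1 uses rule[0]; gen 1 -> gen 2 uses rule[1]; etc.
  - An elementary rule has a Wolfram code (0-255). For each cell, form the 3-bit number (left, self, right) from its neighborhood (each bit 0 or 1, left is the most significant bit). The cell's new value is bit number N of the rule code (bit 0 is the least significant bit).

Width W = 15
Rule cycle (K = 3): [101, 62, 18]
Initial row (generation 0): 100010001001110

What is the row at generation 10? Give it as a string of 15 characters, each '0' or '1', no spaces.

Gen 0: 100010001001110
Gen 1 (rule 101): 101010101000010
Gen 2 (rule 62): 111111111100111
Gen 3 (rule 18): 000000000011000
Gen 4 (rule 101): 111111111001011
Gen 5 (rule 62): 100000000111110
Gen 6 (rule 18): 010000001000001
Gen 7 (rule 101): 010111101011101
Gen 8 (rule 62): 111100011110011
Gen 9 (rule 18): 000010100001100
Gen 10 (rule 101): 111011101100101

Answer: 111011101100101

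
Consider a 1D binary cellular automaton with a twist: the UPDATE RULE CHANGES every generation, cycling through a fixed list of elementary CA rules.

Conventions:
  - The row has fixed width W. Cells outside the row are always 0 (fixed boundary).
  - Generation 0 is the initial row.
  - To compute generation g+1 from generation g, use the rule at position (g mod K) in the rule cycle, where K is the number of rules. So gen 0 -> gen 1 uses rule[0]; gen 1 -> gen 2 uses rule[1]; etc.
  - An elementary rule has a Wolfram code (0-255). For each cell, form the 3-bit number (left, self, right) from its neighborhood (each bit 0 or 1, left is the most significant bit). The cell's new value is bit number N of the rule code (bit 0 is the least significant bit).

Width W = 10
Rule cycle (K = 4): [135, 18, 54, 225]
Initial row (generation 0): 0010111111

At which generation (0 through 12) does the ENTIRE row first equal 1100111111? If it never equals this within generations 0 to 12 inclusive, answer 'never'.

Gen 0: 0010111111
Gen 1 (rule 135): 1110011110
Gen 2 (rule 18): 0001100001
Gen 3 (rule 54): 0010010011
Gen 4 (rule 225): 1000000001
Gen 5 (rule 135): 1011111111
Gen 6 (rule 18): 0000000000
Gen 7 (rule 54): 0000000000
Gen 8 (rule 225): 1111111111
Gen 9 (rule 135): 0111111110
Gen 10 (rule 18): 1000000001
Gen 11 (rule 54): 1100000011
Gen 12 (rule 225): 0101111001

Answer: never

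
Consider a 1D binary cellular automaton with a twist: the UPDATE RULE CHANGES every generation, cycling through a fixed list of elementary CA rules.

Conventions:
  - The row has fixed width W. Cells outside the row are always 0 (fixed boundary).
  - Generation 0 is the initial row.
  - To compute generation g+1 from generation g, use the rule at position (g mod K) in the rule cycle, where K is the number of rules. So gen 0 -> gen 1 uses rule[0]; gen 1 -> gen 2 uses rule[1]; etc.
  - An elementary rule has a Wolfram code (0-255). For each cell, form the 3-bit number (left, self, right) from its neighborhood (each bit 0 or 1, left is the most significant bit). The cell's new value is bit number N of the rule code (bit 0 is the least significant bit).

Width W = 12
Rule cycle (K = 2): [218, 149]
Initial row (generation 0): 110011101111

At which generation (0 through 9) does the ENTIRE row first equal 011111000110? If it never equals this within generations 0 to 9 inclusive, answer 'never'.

Gen 0: 110011101111
Gen 1 (rule 218): 111111101111
Gen 2 (rule 149): 011111000110
Gen 3 (rule 218): 111111101111
Gen 4 (rule 149): 011111000110
Gen 5 (rule 218): 111111101111
Gen 6 (rule 149): 011111000110
Gen 7 (rule 218): 111111101111
Gen 8 (rule 149): 011111000110
Gen 9 (rule 218): 111111101111

Answer: 2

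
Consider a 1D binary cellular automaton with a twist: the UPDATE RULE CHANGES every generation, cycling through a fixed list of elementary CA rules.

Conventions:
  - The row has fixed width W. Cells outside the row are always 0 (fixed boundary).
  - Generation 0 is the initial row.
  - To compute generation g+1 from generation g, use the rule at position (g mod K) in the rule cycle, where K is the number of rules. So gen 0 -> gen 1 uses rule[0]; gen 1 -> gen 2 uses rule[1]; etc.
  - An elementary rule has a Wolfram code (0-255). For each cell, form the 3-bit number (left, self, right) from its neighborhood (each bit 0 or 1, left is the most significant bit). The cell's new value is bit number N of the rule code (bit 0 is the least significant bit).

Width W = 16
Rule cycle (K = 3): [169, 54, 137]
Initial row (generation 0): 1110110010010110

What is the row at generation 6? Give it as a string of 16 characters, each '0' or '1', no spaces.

Answer: 0001100001001111

Derivation:
Gen 0: 1110110010010110
Gen 1 (rule 169): 1101100000001100
Gen 2 (rule 54): 0010010000010010
Gen 3 (rule 137): 1000000111000000
Gen 4 (rule 169): 0011110110011111
Gen 5 (rule 54): 0100001001100000
Gen 6 (rule 137): 0001100001001111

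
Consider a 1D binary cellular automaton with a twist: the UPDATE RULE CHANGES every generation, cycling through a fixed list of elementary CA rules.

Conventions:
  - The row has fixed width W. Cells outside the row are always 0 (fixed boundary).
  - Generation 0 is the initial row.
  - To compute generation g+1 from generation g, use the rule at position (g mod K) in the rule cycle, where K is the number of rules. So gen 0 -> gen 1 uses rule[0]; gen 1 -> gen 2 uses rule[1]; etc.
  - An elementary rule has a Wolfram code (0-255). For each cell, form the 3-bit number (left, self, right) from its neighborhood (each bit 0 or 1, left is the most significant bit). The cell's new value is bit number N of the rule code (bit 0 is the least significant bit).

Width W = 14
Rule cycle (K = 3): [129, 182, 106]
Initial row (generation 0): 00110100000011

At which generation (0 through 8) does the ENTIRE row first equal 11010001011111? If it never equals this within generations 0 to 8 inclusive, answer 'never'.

Gen 0: 00110100000011
Gen 1 (rule 129): 10000001111000
Gen 2 (rule 182): 11000010110100
Gen 3 (rule 106): 11000101111000
Gen 4 (rule 129): 00010000110011
Gen 5 (rule 182): 00111001001100
Gen 6 (rule 106): 01101010011100
Gen 7 (rule 129): 00000000001001
Gen 8 (rule 182): 00000000011111

Answer: never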